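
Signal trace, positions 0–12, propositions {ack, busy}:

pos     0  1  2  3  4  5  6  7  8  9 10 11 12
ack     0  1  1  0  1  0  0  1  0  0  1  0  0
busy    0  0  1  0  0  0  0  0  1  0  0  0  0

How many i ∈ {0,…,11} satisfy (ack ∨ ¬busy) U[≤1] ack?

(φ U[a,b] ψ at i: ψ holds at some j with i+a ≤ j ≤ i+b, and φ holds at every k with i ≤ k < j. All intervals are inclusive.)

9

Evaluate at each i in [0,11]:
  i=0: ✓ (rhs at j=1; lhs holds on [0,0])
  i=1: ✓ (rhs at j=1)
  i=2: ✓ (rhs at j=2)
  i=3: ✓ (rhs at j=4; lhs holds on [3,3])
  i=4: ✓ (rhs at j=4)
  i=5: ✗ (no rhs in [5,6])
  i=6: ✓ (rhs at j=7; lhs holds on [6,6])
  i=7: ✓ (rhs at j=7)
  i=8: ✗ (no rhs in [8,9])
  i=9: ✓ (rhs at j=10; lhs holds on [9,9])
  i=10: ✓ (rhs at j=10)
  i=11: ✗ (no rhs in [11,12])
Positions where it holds: {0, 1, 2, 3, 4, 6, 7, 9, 10} → 9.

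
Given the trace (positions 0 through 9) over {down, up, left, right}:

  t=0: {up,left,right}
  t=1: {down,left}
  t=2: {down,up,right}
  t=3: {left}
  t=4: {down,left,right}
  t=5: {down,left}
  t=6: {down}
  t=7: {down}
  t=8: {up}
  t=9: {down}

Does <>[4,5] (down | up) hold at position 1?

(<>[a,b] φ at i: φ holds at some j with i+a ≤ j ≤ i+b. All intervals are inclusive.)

Holds

Check (down | up) at each j in [5,6]:
  j=5: true
  j=6: true
Found at j=5 → formula holds.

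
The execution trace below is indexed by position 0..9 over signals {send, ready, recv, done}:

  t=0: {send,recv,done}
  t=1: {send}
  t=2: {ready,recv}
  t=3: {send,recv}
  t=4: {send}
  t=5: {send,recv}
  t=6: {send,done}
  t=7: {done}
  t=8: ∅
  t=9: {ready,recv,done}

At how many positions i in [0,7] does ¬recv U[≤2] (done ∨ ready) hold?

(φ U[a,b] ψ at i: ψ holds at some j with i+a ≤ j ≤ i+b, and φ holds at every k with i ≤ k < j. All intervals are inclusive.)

Evaluate at each i in [0,7]:
  i=0: ✓ (rhs at j=0)
  i=1: ✓ (rhs at j=2; lhs holds on [1,1])
  i=2: ✓ (rhs at j=2)
  i=3: ✗ (no rhs in [3,5])
  i=4: ✗ (lhs fails at k=5 before rhs at j=6)
  i=5: ✗ (lhs fails at k=5 before rhs at j=6)
  i=6: ✓ (rhs at j=6)
  i=7: ✓ (rhs at j=7)
Positions where it holds: {0, 1, 2, 6, 7} → 5.

5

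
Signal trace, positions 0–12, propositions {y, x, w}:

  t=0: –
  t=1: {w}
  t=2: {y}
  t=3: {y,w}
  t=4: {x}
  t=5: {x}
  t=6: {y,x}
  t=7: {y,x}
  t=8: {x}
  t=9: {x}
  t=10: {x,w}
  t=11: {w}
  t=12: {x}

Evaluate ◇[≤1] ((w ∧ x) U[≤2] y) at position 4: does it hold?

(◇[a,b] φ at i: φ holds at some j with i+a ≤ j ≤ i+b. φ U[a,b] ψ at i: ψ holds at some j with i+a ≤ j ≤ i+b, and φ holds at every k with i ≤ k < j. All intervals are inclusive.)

False

Check ((w ∧ x) U[≤2] y) at each j in [4,5]:
  j=4: fails
  j=5: fails
No position in the window satisfies it → formula fails.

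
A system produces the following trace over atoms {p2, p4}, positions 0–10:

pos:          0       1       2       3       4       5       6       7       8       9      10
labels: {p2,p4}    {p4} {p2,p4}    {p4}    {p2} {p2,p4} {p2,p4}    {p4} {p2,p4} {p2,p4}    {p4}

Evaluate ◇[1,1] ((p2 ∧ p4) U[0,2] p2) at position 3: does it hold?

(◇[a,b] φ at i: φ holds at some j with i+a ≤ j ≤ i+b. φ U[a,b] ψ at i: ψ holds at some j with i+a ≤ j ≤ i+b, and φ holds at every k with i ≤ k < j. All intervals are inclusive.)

Check ((p2 ∧ p4) U[0,2] p2) at each j in [4,4]:
  j=4: holds
Found at j=4 → formula holds.

Yes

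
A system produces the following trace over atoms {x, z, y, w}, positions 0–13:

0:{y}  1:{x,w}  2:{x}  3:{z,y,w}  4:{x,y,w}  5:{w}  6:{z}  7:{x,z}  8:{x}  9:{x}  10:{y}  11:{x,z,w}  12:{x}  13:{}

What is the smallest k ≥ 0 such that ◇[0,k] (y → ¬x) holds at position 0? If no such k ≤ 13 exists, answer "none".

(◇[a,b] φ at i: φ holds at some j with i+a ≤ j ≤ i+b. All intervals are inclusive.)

0

Scan j = 0,1,… for (y → ¬x):
  j=0: holds
First hit at j=0, so smallest k = 0-0 = 0.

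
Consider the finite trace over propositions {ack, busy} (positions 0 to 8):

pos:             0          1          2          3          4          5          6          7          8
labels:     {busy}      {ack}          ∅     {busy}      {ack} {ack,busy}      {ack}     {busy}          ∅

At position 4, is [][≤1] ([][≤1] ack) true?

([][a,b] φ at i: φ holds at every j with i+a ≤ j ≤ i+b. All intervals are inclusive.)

Check [][≤1] ack at every j in [4,5]:
  j=4: holds on [4,5]
  j=5: holds on [5,6]
All positions satisfy it → formula holds.

True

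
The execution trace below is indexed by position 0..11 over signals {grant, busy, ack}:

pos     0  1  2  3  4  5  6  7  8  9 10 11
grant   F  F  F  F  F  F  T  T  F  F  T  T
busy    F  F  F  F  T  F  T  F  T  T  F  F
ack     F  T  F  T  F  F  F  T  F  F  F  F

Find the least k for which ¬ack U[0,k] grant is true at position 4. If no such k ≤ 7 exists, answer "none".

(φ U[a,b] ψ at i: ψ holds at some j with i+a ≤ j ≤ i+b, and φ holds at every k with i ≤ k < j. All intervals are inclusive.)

Need earliest j ≥ 4 with grant, and ¬ack at every k in [4,j-1].
  j=4: rhs fails.
  j=5: rhs fails.
  j=6: rhs holds; lhs holds on [4,5]. k = 2.

2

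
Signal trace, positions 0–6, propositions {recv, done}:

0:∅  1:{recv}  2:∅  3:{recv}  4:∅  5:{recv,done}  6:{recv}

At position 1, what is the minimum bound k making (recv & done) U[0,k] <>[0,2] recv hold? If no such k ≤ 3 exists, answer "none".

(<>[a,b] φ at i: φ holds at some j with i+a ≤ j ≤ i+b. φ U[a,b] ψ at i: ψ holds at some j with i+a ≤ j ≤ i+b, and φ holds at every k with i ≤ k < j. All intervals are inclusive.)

Need earliest j ≥ 1 with <>[0,2] recv, and (recv & done) at every k in [1,j-1].
  j=1: rhs holds (empty prefix). k = 0.

0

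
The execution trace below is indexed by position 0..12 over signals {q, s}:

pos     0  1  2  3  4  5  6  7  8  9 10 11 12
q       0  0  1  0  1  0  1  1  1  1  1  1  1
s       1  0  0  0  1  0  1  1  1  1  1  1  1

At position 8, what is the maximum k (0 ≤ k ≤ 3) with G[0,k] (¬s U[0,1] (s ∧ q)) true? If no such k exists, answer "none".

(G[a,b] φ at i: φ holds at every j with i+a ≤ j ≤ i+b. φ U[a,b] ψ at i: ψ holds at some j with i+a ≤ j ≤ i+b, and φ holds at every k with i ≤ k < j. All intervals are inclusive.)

(¬s U[0,1] (s ∧ q)) must hold from j=8 onward; find where it first fails.
  j=8: holds
  j=9: holds
  j=10: holds
  j=11: holds
Holds through j=11; largest k = 3.

3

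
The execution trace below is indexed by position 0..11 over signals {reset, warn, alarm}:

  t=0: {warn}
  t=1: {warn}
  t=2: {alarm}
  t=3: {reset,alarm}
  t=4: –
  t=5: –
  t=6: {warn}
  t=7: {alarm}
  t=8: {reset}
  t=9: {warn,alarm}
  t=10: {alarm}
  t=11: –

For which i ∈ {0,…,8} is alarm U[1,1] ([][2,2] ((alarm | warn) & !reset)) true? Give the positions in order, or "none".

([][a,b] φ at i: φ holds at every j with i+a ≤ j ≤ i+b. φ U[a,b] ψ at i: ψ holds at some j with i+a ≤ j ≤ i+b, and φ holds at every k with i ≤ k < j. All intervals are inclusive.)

3, 7

Evaluate at each i in [0,8]:
  i=0: ✗ (no rhs in [1,1])
  i=1: ✗ (no rhs in [2,2])
  i=2: ✗ (no rhs in [3,3])
  i=3: ✓ (rhs at j=4; lhs holds on [3,3])
  i=4: ✗ (lhs fails at k=4 before rhs at j=5)
  i=5: ✗ (no rhs in [6,6])
  i=6: ✗ (lhs fails at k=6 before rhs at j=7)
  i=7: ✓ (rhs at j=8; lhs holds on [7,7])
  i=8: ✗ (no rhs in [9,9])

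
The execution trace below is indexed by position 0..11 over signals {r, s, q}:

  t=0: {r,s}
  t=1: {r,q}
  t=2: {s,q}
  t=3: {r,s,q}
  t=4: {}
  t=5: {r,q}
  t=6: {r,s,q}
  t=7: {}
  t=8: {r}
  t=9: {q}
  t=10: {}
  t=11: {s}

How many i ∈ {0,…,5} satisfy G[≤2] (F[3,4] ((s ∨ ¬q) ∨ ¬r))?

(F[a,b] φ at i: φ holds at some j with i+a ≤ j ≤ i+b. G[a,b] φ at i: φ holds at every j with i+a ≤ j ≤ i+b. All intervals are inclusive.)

Evaluate at each i in [0,5]:
  i=0: ✓ (all of [0,2])
  i=1: ✓ (all of [1,3])
  i=2: ✓ (all of [2,4])
  i=3: ✓ (all of [3,5])
  i=4: ✓ (all of [4,6])
  i=5: ✓ (all of [5,7])
Positions where it holds: {0, 1, 2, 3, 4, 5} → 6.

6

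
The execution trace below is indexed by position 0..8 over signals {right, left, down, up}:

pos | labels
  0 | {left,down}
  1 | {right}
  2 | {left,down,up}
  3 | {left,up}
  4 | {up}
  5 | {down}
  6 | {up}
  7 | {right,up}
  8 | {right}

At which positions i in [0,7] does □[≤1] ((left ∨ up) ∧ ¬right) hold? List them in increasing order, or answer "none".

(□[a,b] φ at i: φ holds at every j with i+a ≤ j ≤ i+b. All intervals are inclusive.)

Evaluate at each i in [0,7]:
  i=0: ✗ (fails at j=1)
  i=1: ✗ (fails at j=1)
  i=2: ✓ (all of [2,3])
  i=3: ✓ (all of [3,4])
  i=4: ✗ (fails at j=5)
  i=5: ✗ (fails at j=5)
  i=6: ✗ (fails at j=7)
  i=7: ✗ (fails at j=7)

2, 3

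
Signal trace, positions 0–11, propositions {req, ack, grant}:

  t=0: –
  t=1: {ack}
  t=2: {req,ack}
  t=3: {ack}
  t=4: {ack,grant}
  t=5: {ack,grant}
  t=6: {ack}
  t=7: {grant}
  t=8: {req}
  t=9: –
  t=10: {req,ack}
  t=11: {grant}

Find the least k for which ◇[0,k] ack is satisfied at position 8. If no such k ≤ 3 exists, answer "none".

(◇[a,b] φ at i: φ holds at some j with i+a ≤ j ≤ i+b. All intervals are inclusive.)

2

Scan j = 8,9,… for ack:
  j=8: fails
  j=9: fails
  j=10: holds
First hit at j=10, so smallest k = 10-8 = 2.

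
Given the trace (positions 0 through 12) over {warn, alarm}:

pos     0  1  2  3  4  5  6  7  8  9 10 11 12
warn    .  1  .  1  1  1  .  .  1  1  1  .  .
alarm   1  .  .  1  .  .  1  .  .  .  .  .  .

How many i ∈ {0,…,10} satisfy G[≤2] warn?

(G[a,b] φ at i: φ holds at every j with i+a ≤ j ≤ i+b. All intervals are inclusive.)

Evaluate at each i in [0,10]:
  i=0: ✗ (fails at j=0)
  i=1: ✗ (fails at j=2)
  i=2: ✗ (fails at j=2)
  i=3: ✓ (all of [3,5])
  i=4: ✗ (fails at j=6)
  i=5: ✗ (fails at j=6)
  i=6: ✗ (fails at j=6)
  i=7: ✗ (fails at j=7)
  i=8: ✓ (all of [8,10])
  i=9: ✗ (fails at j=11)
  i=10: ✗ (fails at j=11)
Positions where it holds: {3, 8} → 2.

2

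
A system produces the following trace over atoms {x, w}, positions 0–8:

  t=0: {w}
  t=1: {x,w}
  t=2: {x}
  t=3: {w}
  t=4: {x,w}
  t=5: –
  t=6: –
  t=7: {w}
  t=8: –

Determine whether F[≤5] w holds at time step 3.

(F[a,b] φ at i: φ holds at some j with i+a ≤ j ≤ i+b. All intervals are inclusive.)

True

Check w at each j in [3,8]:
  j=3: true
  j=4: true
  j=5: false
  j=6: false
  j=7: true
  j=8: false
Found at j=3 → formula holds.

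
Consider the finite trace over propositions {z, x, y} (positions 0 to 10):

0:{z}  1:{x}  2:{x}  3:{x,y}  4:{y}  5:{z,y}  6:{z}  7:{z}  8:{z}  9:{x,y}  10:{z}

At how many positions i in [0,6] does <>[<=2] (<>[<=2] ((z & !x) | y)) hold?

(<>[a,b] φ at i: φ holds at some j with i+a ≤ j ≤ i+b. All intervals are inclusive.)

7

Evaluate at each i in [0,6]:
  i=0: ✓ (witness j=0)
  i=1: ✓ (witness j=1)
  i=2: ✓ (witness j=2)
  i=3: ✓ (witness j=3)
  i=4: ✓ (witness j=4)
  i=5: ✓ (witness j=5)
  i=6: ✓ (witness j=6)
Positions where it holds: {0, 1, 2, 3, 4, 5, 6} → 7.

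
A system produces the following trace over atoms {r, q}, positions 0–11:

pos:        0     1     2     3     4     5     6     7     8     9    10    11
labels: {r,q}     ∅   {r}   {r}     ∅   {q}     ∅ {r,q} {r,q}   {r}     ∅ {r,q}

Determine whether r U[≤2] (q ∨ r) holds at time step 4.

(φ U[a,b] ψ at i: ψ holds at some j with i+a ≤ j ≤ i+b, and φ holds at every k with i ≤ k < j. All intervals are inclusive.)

Need some j in [4,6] with (q ∨ r), and r at every k in [4,j-1].
  j=4: (q ∨ r) false.
  j=5: (q ∨ r) holds, but r fails at k=4 → not this j.
  j=6: (q ∨ r) false.
No j in the window works → until fails.

No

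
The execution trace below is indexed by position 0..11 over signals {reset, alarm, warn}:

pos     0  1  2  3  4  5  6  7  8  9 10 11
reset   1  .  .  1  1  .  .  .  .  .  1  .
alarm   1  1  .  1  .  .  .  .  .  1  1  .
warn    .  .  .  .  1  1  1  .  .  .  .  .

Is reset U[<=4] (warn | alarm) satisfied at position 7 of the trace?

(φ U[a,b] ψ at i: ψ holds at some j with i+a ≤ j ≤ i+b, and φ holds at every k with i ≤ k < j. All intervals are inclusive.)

Need some j in [7,11] with (warn | alarm), and reset at every k in [7,j-1].
  j=7: (warn | alarm) false.
  j=8: (warn | alarm) false.
  j=9: (warn | alarm) holds, but reset fails at k=7 → not this j.
  j=10: (warn | alarm) holds, but reset fails at k=7 → not this j.
  j=11: (warn | alarm) false.
No j in the window works → until fails.

Does not hold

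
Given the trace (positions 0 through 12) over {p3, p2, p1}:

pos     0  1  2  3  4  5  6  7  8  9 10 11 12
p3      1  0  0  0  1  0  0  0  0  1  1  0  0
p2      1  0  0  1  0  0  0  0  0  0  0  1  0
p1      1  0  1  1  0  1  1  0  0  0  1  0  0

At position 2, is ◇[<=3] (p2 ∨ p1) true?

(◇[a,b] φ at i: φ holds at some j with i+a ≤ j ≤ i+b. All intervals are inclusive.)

True

Check (p2 ∨ p1) at each j in [2,5]:
  j=2: true
  j=3: true
  j=4: false
  j=5: true
Found at j=2 → formula holds.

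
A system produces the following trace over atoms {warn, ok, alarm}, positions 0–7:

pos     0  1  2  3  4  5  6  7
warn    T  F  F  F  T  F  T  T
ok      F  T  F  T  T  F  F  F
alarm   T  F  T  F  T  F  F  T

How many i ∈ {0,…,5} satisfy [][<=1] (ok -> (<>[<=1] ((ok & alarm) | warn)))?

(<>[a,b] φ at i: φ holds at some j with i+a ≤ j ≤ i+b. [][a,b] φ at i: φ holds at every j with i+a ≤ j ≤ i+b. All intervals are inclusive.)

Evaluate at each i in [0,5]:
  i=0: ✗ (fails at j=1)
  i=1: ✗ (fails at j=1)
  i=2: ✓ (all of [2,3])
  i=3: ✓ (all of [3,4])
  i=4: ✓ (all of [4,5])
  i=5: ✓ (all of [5,6])
Positions where it holds: {2, 3, 4, 5} → 4.

4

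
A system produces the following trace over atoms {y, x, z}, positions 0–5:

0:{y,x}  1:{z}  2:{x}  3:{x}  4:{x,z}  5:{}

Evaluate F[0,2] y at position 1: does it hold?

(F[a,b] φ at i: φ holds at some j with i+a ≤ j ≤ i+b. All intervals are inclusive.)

Check y at each j in [1,3]:
  j=1: false
  j=2: false
  j=3: false
No position in the window satisfies it → formula fails.

No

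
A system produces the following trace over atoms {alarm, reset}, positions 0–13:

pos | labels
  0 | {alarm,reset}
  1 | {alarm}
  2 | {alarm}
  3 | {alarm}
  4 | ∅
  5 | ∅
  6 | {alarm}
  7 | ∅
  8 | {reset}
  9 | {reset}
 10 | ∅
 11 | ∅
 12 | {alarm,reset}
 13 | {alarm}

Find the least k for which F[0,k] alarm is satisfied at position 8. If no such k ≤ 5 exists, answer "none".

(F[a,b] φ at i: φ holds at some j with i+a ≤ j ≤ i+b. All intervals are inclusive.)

Scan j = 8,9,… for alarm:
  j=8: fails
  j=9: fails
  j=10: fails
  j=11: fails
  j=12: holds
First hit at j=12, so smallest k = 12-8 = 4.

4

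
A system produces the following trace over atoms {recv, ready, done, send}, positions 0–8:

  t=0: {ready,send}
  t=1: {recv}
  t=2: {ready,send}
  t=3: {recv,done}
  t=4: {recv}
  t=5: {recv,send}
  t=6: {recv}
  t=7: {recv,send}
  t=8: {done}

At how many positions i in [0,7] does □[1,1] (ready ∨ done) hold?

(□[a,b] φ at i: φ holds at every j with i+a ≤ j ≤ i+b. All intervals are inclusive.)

3

Evaluate at each i in [0,7]:
  i=0: ✗ (fails at j=1)
  i=1: ✓ (all of [2,2])
  i=2: ✓ (all of [3,3])
  i=3: ✗ (fails at j=4)
  i=4: ✗ (fails at j=5)
  i=5: ✗ (fails at j=6)
  i=6: ✗ (fails at j=7)
  i=7: ✓ (all of [8,8])
Positions where it holds: {1, 2, 7} → 3.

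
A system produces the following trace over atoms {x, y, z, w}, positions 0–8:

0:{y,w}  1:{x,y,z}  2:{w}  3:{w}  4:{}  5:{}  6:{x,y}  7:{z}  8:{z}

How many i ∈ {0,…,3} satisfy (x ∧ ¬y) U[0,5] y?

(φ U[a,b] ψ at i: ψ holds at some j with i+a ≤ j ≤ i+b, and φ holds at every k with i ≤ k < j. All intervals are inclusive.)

2

Evaluate at each i in [0,3]:
  i=0: ✓ (rhs at j=0)
  i=1: ✓ (rhs at j=1)
  i=2: ✗ (lhs fails at k=2 before rhs at j=6)
  i=3: ✗ (lhs fails at k=3 before rhs at j=6)
Positions where it holds: {0, 1} → 2.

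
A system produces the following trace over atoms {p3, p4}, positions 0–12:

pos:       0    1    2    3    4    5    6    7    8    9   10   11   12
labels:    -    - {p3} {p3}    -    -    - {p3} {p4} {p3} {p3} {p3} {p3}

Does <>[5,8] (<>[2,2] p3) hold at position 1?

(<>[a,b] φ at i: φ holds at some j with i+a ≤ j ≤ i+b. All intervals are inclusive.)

Check <>[2,2] p3 at each j in [6,9]:
  j=6: fails (none in [8,8])
  j=7: holds (witness at 9)
  j=8: holds (witness at 10)
  j=9: holds (witness at 11)
Found at j=7 → formula holds.

True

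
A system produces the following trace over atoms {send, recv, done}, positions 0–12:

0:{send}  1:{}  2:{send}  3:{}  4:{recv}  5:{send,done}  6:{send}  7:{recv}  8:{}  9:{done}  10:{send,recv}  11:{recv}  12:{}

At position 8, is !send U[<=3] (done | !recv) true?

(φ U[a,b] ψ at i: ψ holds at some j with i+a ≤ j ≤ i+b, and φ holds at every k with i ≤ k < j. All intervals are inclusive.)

Need some j in [8,11] with (done | !recv), and !send at every k in [8,j-1].
  j=8: (done | !recv) holds; no prefix to check → satisfied.

True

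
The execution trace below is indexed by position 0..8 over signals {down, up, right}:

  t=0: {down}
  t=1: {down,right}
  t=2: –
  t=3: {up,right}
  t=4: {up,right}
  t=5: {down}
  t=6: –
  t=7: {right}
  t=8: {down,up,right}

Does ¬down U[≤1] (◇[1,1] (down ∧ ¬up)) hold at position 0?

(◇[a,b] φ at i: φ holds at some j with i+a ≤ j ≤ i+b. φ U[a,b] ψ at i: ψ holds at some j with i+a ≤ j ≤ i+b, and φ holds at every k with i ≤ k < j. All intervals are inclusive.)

Holds

Need some j in [0,1] with ◇[1,1] (down ∧ ¬up), and ¬down at every k in [0,j-1].
  j=0: ◇[1,1] (down ∧ ¬up) holds; no prefix to check → satisfied.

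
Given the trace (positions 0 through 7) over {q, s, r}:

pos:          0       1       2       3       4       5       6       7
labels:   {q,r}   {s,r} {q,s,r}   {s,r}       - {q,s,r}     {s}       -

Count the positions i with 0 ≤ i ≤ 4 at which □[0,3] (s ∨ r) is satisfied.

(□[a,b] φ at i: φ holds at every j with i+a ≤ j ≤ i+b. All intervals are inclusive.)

Evaluate at each i in [0,4]:
  i=0: ✓ (all of [0,3])
  i=1: ✗ (fails at j=4)
  i=2: ✗ (fails at j=4)
  i=3: ✗ (fails at j=4)
  i=4: ✗ (fails at j=4)
Positions where it holds: {0} → 1.

1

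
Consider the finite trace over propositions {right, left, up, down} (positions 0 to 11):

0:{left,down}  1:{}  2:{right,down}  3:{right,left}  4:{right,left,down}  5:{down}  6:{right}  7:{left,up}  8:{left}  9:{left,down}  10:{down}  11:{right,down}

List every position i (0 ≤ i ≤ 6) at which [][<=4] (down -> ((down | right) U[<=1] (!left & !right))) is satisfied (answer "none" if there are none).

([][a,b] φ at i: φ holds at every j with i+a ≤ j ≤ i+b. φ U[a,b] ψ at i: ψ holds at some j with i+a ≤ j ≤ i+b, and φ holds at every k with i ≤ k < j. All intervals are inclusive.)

Evaluate at each i in [0,6]:
  i=0: ✗ (fails at j=2)
  i=1: ✗ (fails at j=2)
  i=2: ✗ (fails at j=2)
  i=3: ✓ (all of [3,7])
  i=4: ✓ (all of [4,8])
  i=5: ✓ (all of [5,9])
  i=6: ✓ (all of [6,10])

3, 4, 5, 6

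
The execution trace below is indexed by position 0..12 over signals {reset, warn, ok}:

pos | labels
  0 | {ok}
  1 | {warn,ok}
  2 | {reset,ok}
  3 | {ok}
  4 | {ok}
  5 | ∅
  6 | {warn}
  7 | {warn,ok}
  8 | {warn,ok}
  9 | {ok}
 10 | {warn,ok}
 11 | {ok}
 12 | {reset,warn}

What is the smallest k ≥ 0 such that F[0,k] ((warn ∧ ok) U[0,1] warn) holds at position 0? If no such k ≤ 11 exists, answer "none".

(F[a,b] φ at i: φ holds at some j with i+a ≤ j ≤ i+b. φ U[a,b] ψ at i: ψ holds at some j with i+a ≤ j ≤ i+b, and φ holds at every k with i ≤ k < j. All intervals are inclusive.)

1

Scan j = 0,1,… for ((warn ∧ ok) U[0,1] warn):
  j=0: fails
  j=1: holds
First hit at j=1, so smallest k = 1-0 = 1.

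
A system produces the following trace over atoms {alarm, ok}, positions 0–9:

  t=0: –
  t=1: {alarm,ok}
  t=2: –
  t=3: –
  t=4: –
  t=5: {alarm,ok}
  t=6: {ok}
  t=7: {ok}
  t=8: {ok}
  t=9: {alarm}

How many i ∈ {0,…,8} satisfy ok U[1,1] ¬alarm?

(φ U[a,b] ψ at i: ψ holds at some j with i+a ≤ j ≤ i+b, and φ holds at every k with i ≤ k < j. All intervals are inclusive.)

Evaluate at each i in [0,8]:
  i=0: ✗ (no rhs in [1,1])
  i=1: ✓ (rhs at j=2; lhs holds on [1,1])
  i=2: ✗ (lhs fails at k=2 before rhs at j=3)
  i=3: ✗ (lhs fails at k=3 before rhs at j=4)
  i=4: ✗ (no rhs in [5,5])
  i=5: ✓ (rhs at j=6; lhs holds on [5,5])
  i=6: ✓ (rhs at j=7; lhs holds on [6,6])
  i=7: ✓ (rhs at j=8; lhs holds on [7,7])
  i=8: ✗ (no rhs in [9,9])
Positions where it holds: {1, 5, 6, 7} → 4.

4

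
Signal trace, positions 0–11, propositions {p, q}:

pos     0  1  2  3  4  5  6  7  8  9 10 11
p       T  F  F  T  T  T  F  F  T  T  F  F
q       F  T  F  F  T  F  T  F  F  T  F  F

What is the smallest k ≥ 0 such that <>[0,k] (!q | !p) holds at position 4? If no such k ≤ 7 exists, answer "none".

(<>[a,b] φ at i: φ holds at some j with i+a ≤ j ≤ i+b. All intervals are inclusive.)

Scan j = 4,5,… for (!q | !p):
  j=4: fails
  j=5: holds
First hit at j=5, so smallest k = 5-4 = 1.

1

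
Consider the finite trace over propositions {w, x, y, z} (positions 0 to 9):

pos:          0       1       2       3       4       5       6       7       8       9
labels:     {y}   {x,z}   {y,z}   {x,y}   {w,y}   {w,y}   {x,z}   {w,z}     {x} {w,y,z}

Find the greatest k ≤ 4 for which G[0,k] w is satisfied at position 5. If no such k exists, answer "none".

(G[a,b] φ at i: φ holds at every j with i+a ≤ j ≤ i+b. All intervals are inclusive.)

w must hold from j=5 onward; find where it first fails.
  j=5: holds
  j=6: fails
Holds on [5,5], so largest k = 0.

0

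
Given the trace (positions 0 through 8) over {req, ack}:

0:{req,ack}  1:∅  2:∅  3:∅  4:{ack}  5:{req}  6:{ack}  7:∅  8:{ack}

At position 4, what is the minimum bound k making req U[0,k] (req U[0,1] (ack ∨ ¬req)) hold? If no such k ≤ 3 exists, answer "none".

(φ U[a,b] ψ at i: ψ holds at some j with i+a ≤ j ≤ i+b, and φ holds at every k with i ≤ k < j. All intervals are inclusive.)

Need earliest j ≥ 4 with (req U[0,1] (ack ∨ ¬req)), and req at every k in [4,j-1].
  j=4: rhs holds (empty prefix). k = 0.

0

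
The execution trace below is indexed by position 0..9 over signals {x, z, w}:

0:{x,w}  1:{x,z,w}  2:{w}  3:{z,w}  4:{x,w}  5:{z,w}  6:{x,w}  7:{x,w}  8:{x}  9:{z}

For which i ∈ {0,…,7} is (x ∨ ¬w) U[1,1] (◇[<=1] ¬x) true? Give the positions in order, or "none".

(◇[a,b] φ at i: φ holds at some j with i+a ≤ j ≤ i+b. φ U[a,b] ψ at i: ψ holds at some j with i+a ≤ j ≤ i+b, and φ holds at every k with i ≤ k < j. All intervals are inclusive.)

0, 1, 4, 7

Evaluate at each i in [0,7]:
  i=0: ✓ (rhs at j=1; lhs holds on [0,0])
  i=1: ✓ (rhs at j=2; lhs holds on [1,1])
  i=2: ✗ (lhs fails at k=2 before rhs at j=3)
  i=3: ✗ (lhs fails at k=3 before rhs at j=4)
  i=4: ✓ (rhs at j=5; lhs holds on [4,4])
  i=5: ✗ (no rhs in [6,6])
  i=6: ✗ (no rhs in [7,7])
  i=7: ✓ (rhs at j=8; lhs holds on [7,7])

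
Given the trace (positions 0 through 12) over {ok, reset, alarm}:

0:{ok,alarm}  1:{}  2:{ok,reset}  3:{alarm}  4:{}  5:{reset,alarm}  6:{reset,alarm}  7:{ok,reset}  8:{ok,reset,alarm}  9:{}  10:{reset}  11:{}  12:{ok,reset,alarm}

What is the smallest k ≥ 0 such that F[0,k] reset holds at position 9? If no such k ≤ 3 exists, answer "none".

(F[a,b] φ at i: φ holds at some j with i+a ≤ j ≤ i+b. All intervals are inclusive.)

1

Scan j = 9,10,… for reset:
  j=9: fails
  j=10: holds
First hit at j=10, so smallest k = 10-9 = 1.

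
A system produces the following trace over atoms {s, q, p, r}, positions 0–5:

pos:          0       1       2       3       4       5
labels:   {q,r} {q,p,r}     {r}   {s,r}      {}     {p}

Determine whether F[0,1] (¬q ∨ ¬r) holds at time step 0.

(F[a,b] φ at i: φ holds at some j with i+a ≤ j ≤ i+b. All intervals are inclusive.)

No

Check (¬q ∨ ¬r) at each j in [0,1]:
  j=0: false
  j=1: false
No position in the window satisfies it → formula fails.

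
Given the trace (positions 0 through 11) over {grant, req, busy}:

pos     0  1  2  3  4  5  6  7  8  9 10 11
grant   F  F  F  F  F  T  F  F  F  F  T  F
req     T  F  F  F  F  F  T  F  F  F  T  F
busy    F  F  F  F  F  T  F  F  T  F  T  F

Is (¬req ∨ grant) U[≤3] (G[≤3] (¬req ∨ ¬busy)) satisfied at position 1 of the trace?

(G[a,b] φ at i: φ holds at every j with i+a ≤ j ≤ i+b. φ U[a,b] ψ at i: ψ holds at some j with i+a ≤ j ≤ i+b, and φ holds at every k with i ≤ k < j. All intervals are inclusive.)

Need some j in [1,4] with G[≤3] (¬req ∨ ¬busy), and (¬req ∨ grant) at every k in [1,j-1].
  j=1: G[≤3] (¬req ∨ ¬busy) holds; no prefix to check → satisfied.

Holds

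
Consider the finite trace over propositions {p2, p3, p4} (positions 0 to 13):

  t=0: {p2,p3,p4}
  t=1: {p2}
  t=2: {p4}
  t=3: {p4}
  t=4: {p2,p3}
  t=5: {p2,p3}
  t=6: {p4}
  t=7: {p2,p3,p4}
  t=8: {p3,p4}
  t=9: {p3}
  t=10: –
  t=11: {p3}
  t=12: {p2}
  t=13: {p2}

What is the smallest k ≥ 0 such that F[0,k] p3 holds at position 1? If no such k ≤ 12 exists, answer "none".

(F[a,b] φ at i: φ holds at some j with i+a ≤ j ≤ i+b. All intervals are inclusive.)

Scan j = 1,2,… for p3:
  j=1: fails
  j=2: fails
  j=3: fails
  j=4: holds
First hit at j=4, so smallest k = 4-1 = 3.

3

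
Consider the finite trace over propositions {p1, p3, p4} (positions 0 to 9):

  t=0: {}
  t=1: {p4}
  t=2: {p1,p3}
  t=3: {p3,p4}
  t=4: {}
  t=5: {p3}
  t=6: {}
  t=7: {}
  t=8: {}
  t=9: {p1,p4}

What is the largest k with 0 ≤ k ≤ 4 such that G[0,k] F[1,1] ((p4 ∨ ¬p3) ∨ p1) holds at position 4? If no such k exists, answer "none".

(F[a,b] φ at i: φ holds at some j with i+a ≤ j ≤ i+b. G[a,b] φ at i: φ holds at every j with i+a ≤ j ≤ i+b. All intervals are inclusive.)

none

F[1,1] ((p4 ∨ ¬p3) ∨ p1) must hold from j=4 onward; find where it first fails.
  j=4: fails → no k works.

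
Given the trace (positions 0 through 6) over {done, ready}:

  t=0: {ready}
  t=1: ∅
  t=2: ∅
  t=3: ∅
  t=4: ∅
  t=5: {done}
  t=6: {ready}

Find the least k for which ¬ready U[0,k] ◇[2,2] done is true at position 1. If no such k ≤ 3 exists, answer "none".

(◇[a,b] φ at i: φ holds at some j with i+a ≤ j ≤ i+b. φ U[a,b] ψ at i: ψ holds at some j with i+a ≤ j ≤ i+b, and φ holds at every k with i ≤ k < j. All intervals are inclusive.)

Need earliest j ≥ 1 with ◇[2,2] done, and ¬ready at every k in [1,j-1].
  j=1: rhs fails.
  j=2: rhs fails.
  j=3: rhs holds; lhs holds on [1,2]. k = 2.

2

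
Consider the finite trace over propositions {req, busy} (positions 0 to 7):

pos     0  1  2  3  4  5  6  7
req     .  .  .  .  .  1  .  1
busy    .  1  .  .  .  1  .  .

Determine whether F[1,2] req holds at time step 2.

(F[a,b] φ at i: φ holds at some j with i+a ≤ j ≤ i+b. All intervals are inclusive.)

Does not hold

Check req at each j in [3,4]:
  j=3: false
  j=4: false
No position in the window satisfies it → formula fails.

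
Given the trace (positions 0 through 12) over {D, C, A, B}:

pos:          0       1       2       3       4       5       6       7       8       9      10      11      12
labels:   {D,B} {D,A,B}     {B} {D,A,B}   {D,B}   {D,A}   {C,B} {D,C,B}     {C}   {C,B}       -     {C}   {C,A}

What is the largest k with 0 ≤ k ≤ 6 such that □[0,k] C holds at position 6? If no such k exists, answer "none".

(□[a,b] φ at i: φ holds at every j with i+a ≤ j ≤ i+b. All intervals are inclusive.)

C must hold from j=6 onward; find where it first fails.
  j=6: holds
  j=7: holds
  j=8: holds
  j=9: holds
  j=10: fails
Holds on [6,9], so largest k = 3.

3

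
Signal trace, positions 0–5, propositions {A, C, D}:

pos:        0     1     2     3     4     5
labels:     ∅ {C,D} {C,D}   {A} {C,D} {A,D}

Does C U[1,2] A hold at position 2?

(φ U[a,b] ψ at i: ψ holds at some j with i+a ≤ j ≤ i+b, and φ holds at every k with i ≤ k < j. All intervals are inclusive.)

Need some j in [3,4] with A, and C at every k in [2,j-1].
  j=3: A holds; C holds at every k in [2,2] → satisfied.

Yes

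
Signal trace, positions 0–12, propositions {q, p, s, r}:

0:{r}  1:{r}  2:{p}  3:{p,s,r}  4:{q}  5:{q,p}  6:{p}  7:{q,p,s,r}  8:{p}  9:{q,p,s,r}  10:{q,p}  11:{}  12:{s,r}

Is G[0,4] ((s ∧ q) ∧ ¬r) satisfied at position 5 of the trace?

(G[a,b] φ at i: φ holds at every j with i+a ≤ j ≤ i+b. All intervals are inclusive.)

No

Check ((s ∧ q) ∧ ¬r) at every j in [5,9]:
  j=5: false
  j=6: false
  j=7: false
  j=8: false
  j=9: false
Fails at j=5 → formula fails.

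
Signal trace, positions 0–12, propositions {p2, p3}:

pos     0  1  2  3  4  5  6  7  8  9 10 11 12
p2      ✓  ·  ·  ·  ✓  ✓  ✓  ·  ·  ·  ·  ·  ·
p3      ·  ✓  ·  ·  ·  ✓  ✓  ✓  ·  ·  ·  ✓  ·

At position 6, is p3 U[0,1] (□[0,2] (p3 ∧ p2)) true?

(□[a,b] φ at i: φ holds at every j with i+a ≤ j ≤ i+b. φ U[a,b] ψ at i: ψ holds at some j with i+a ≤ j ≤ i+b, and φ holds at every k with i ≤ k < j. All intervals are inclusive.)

False

Need some j in [6,7] with □[0,2] (p3 ∧ p2), and p3 at every k in [6,j-1].
  j=6: □[0,2] (p3 ∧ p2) — fails at 7.
  j=7: □[0,2] (p3 ∧ p2) — fails at 7.
No j in the window works → until fails.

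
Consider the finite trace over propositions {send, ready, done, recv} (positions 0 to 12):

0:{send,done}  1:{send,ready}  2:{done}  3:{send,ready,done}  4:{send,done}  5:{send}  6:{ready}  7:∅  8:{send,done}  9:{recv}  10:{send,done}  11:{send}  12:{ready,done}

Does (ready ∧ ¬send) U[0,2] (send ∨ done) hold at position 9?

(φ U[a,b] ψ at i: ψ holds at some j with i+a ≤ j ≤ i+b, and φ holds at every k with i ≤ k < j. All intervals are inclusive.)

Does not hold

Need some j in [9,11] with (send ∨ done), and (ready ∧ ¬send) at every k in [9,j-1].
  j=9: (send ∨ done) false.
  j=10: (send ∨ done) holds, but (ready ∧ ¬send) fails at k=9 → not this j.
  j=11: (send ∨ done) holds, but (ready ∧ ¬send) fails at k=9 → not this j.
No j in the window works → until fails.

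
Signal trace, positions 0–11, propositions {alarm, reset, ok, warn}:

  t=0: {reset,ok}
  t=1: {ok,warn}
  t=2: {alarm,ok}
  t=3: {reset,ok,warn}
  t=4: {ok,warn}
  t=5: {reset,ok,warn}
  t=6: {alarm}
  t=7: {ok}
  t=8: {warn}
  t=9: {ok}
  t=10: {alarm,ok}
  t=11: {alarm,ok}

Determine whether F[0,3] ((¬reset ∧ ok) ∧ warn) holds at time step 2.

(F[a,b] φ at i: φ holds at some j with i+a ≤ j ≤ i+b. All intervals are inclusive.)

Yes

Check ((¬reset ∧ ok) ∧ warn) at each j in [2,5]:
  j=2: false
  j=3: false
  j=4: true
  j=5: false
Found at j=4 → formula holds.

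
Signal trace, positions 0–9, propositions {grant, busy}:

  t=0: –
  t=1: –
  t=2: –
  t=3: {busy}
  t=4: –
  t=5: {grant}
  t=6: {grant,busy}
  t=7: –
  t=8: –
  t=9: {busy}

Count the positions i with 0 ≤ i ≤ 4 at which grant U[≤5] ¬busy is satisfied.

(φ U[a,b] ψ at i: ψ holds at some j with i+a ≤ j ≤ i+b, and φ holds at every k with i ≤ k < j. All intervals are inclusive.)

Evaluate at each i in [0,4]:
  i=0: ✓ (rhs at j=0)
  i=1: ✓ (rhs at j=1)
  i=2: ✓ (rhs at j=2)
  i=3: ✗ (lhs fails at k=3 before rhs at j=4)
  i=4: ✓ (rhs at j=4)
Positions where it holds: {0, 1, 2, 4} → 4.

4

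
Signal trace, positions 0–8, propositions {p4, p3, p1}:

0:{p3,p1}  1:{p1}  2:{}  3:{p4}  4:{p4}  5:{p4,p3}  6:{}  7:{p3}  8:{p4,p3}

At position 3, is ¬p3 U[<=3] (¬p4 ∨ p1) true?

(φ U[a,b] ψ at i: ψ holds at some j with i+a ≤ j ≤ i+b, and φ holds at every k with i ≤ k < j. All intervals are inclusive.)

Does not hold

Need some j in [3,6] with (¬p4 ∨ p1), and ¬p3 at every k in [3,j-1].
  j=3: (¬p4 ∨ p1) false.
  j=4: (¬p4 ∨ p1) false.
  j=5: (¬p4 ∨ p1) false.
  j=6: (¬p4 ∨ p1) holds, but ¬p3 fails at k=5 → not this j.
No j in the window works → until fails.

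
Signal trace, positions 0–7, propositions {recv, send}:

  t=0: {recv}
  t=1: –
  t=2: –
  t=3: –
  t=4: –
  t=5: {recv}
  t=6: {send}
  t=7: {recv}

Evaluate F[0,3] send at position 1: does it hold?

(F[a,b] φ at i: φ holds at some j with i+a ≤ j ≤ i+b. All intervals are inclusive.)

Check send at each j in [1,4]:
  j=1: false
  j=2: false
  j=3: false
  j=4: false
No position in the window satisfies it → formula fails.

Does not hold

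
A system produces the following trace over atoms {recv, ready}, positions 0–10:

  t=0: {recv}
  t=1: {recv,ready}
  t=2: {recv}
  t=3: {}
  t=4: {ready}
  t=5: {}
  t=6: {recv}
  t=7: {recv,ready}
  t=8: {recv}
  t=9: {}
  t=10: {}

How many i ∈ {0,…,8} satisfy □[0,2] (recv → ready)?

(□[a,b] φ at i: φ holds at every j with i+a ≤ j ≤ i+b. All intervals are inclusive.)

Evaluate at each i in [0,8]:
  i=0: ✗ (fails at j=0)
  i=1: ✗ (fails at j=2)
  i=2: ✗ (fails at j=2)
  i=3: ✓ (all of [3,5])
  i=4: ✗ (fails at j=6)
  i=5: ✗ (fails at j=6)
  i=6: ✗ (fails at j=6)
  i=7: ✗ (fails at j=8)
  i=8: ✗ (fails at j=8)
Positions where it holds: {3} → 1.

1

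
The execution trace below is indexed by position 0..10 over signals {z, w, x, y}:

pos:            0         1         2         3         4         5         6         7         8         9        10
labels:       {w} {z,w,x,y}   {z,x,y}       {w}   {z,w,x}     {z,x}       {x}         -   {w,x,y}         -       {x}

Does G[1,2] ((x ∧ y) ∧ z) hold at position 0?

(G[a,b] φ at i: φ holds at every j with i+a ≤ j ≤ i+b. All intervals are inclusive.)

Check ((x ∧ y) ∧ z) at every j in [1,2]:
  j=1: true
  j=2: true
All positions satisfy it → formula holds.

True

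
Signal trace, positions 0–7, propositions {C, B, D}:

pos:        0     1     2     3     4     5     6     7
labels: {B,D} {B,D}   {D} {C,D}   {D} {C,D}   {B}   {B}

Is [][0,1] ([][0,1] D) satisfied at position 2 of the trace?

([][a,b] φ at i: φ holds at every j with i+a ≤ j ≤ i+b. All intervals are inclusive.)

Check [][0,1] D at every j in [2,3]:
  j=2: holds on [2,3]
  j=3: holds on [3,4]
All positions satisfy it → formula holds.

Holds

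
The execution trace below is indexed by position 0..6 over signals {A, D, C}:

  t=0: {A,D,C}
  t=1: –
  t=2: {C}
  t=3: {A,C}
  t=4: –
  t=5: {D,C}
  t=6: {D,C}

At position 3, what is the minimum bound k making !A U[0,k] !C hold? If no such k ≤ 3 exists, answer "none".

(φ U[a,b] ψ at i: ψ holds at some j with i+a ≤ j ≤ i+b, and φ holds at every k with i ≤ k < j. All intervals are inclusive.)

Need earliest j ≥ 3 with !C, and !A at every k in [3,j-1].
  j=3: rhs fails.
  j=4: rhs holds but lhs fails at k=3.
  j=5: rhs fails.
  j=6: rhs fails.
No witness within the range → none.

none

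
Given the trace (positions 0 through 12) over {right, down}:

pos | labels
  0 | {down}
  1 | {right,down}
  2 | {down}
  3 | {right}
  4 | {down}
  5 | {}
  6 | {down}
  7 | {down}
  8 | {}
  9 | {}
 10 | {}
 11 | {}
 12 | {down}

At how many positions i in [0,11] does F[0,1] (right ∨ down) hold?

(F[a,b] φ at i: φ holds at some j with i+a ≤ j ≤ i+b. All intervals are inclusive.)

9

Evaluate at each i in [0,11]:
  i=0: ✓ (witness j=0)
  i=1: ✓ (witness j=1)
  i=2: ✓ (witness j=2)
  i=3: ✓ (witness j=3)
  i=4: ✓ (witness j=4)
  i=5: ✓ (witness j=6)
  i=6: ✓ (witness j=6)
  i=7: ✓ (witness j=7)
  i=8: ✗ (none in [8,9])
  i=9: ✗ (none in [9,10])
  i=10: ✗ (none in [10,11])
  i=11: ✓ (witness j=12)
Positions where it holds: {0, 1, 2, 3, 4, 5, 6, 7, 11} → 9.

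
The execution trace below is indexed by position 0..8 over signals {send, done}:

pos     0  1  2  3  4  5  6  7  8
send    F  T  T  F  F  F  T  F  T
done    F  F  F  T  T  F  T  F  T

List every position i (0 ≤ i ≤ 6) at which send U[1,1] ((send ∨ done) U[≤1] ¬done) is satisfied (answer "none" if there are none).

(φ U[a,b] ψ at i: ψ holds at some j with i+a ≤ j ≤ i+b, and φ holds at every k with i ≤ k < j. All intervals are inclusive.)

1, 6

Evaluate at each i in [0,6]:
  i=0: ✗ (lhs fails at k=0 before rhs at j=1)
  i=1: ✓ (rhs at j=2; lhs holds on [1,1])
  i=2: ✗ (no rhs in [3,3])
  i=3: ✗ (lhs fails at k=3 before rhs at j=4)
  i=4: ✗ (lhs fails at k=4 before rhs at j=5)
  i=5: ✗ (lhs fails at k=5 before rhs at j=6)
  i=6: ✓ (rhs at j=7; lhs holds on [6,6])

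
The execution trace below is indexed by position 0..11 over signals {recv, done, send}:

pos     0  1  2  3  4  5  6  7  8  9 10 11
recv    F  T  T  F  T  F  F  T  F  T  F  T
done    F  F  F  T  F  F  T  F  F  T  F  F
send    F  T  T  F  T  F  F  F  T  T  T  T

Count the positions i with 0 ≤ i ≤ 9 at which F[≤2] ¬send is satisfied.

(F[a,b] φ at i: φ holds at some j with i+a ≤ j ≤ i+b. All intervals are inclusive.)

Evaluate at each i in [0,9]:
  i=0: ✓ (witness j=0)
  i=1: ✓ (witness j=3)
  i=2: ✓ (witness j=3)
  i=3: ✓ (witness j=3)
  i=4: ✓ (witness j=5)
  i=5: ✓ (witness j=5)
  i=6: ✓ (witness j=6)
  i=7: ✓ (witness j=7)
  i=8: ✗ (none in [8,10])
  i=9: ✗ (none in [9,11])
Positions where it holds: {0, 1, 2, 3, 4, 5, 6, 7} → 8.

8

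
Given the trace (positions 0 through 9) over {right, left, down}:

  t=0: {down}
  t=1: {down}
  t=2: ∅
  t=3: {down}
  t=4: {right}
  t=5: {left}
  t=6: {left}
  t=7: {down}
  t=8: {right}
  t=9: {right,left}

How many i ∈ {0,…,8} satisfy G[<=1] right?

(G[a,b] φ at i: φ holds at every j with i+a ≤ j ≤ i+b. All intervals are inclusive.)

Evaluate at each i in [0,8]:
  i=0: ✗ (fails at j=0)
  i=1: ✗ (fails at j=1)
  i=2: ✗ (fails at j=2)
  i=3: ✗ (fails at j=3)
  i=4: ✗ (fails at j=5)
  i=5: ✗ (fails at j=5)
  i=6: ✗ (fails at j=6)
  i=7: ✗ (fails at j=7)
  i=8: ✓ (all of [8,9])
Positions where it holds: {8} → 1.

1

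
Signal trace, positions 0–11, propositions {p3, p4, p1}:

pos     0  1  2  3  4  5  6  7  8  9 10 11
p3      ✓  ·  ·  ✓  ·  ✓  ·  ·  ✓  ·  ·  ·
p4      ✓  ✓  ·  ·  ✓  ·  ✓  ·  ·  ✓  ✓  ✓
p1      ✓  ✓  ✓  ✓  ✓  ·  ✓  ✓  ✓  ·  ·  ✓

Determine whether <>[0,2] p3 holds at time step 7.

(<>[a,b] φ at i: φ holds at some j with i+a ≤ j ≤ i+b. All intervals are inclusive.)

Yes

Check p3 at each j in [7,9]:
  j=7: false
  j=8: true
  j=9: false
Found at j=8 → formula holds.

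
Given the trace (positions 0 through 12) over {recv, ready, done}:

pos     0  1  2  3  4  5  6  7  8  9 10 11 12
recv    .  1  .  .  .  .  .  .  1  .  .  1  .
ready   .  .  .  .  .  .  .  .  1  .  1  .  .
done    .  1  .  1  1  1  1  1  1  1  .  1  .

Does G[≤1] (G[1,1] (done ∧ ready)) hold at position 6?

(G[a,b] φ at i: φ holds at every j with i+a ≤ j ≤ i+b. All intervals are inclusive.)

Check G[1,1] (done ∧ ready) at every j in [6,7]:
  j=6: fails at 7
  j=7: holds on [8,8]
Fails at j=6 → formula fails.

Does not hold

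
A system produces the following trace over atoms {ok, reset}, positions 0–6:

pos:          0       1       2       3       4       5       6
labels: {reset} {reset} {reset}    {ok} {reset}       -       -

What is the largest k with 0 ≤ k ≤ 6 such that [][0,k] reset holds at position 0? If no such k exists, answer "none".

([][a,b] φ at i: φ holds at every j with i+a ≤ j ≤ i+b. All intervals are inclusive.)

reset must hold from j=0 onward; find where it first fails.
  j=0: holds
  j=1: holds
  j=2: holds
  j=3: fails
Holds on [0,2], so largest k = 2.

2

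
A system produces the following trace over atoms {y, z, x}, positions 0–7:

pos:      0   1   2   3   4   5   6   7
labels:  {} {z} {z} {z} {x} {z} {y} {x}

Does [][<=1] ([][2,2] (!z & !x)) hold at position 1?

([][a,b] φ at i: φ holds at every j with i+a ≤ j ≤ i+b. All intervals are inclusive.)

Check [][2,2] (!z & !x) at every j in [1,2]:
  j=1: fails at 3
  j=2: fails at 4
Fails at j=1 → formula fails.

False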